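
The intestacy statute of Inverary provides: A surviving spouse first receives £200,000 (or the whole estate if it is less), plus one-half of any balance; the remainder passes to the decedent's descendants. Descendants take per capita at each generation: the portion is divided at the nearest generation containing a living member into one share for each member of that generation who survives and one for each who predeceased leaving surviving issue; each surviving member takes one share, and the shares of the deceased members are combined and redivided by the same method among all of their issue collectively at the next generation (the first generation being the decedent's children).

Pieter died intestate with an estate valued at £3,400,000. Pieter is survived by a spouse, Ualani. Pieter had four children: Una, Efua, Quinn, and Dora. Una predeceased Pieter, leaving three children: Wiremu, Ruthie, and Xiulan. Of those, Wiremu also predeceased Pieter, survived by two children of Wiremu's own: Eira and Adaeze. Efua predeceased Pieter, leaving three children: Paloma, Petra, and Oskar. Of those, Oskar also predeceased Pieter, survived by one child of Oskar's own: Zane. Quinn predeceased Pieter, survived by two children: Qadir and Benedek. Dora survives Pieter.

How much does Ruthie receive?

Ruthie receives £150,000.

Ualani first takes £200,000, leaving a balance of £3,200,000. Ualani then takes one-half of the balance (£1,600,000), for a total of £1,800,000. The remaining £1,600,000 passes to the descendants.
The descendants' portion (£1,600,000) is divided at the children's generation into 4 shares of £400,000. Dora takes £400,000. The 3 shares of the deceased (Una, Efua, and Quinn) are combined into a pool of £1,200,000.
That pool (£1,200,000) is divided at the grandchildren's generation into 8 shares of £150,000. Ruthie, Xiulan, Paloma, Petra, Qadir, and Benedek each take £150,000. The 2 shares of the deceased (Wiremu and Oskar) are combined into a pool of £300,000.
That pool (£300,000) is divided at the great-grandchildren's generation equally among Eira, Adaeze, and Zane: £100,000 each.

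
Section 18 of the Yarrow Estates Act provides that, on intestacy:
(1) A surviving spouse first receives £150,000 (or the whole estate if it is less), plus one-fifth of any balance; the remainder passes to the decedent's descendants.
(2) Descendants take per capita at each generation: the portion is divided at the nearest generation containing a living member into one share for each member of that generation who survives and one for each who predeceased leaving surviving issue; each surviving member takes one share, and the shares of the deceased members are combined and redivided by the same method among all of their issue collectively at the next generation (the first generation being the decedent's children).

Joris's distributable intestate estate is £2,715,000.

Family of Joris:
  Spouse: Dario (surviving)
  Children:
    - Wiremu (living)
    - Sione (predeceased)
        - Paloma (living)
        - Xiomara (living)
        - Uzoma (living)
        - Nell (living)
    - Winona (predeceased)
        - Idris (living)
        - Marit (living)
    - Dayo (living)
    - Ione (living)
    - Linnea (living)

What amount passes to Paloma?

Paloma receives £114,000.

Dario first takes £150,000, leaving a balance of £2,565,000. Dario then takes one-fifth of the balance (£513,000), for a total of £663,000. The remaining £2,052,000 passes to the descendants.
The descendants' portion (£2,052,000) is divided at the children's generation into 6 shares of £342,000. Wiremu, Dayo, Ione, and Linnea each take £342,000. The 2 shares of the deceased (Sione and Winona) are combined into a pool of £684,000.
That pool (£684,000) is divided at the grandchildren's generation equally among Paloma, Xiomara, Uzoma, Nell, Idris, and Marit: £114,000 each.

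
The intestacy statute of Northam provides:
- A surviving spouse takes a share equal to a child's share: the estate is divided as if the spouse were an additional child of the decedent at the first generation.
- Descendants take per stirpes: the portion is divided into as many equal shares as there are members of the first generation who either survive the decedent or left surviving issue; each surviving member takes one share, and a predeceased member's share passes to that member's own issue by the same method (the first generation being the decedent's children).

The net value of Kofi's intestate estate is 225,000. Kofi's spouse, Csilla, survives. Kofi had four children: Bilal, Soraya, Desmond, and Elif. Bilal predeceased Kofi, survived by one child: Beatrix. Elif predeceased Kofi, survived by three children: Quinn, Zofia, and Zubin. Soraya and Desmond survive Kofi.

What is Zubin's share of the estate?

The spouse counts as an additional share at the children's level, so there are 5 primary shares of 45,000. Csilla takes one such share (45,000).
The children's combined portion (180,000) is divided into 4 shares of 45,000: Soraya and Desmond each take 45,000; Bilal's 45,000 share passes to Bilal's issue; Elif's 45,000 share passes to Elif's issue.
Bilal's share (45,000) passes entirely to Beatrix.
Elif's share (45,000) is divided into 3 shares of 15,000: Quinn, Zofia, and Zubin each take 15,000.

Zubin receives 15,000.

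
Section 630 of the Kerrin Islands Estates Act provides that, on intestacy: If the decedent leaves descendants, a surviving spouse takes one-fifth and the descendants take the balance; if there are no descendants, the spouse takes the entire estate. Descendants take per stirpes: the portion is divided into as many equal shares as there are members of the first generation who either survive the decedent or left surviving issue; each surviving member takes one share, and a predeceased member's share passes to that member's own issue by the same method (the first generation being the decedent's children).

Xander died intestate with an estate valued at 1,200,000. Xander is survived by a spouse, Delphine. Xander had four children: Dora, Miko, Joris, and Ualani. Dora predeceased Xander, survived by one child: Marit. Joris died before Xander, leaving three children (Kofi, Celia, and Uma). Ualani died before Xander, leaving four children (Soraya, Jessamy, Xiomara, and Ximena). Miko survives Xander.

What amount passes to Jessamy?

Delphine takes one-fifth of 1,200,000 = 240,000. The remaining 960,000 passes to the descendants.
The descendants' portion (960,000) is divided into 4 shares of 240,000: Miko takes 240,000; Dora's 240,000 share passes to Dora's issue; Joris's 240,000 share passes to Joris's issue; Ualani's 240,000 share passes to Ualani's issue.
Dora's share (240,000) passes entirely to Marit.
Joris's share (240,000) is divided into 3 shares of 80,000: Kofi, Celia, and Uma each take 80,000.
Ualani's share (240,000) is divided into 4 shares of 60,000: Soraya, Jessamy, Xiomara, and Ximena each take 60,000.

Jessamy receives 60,000.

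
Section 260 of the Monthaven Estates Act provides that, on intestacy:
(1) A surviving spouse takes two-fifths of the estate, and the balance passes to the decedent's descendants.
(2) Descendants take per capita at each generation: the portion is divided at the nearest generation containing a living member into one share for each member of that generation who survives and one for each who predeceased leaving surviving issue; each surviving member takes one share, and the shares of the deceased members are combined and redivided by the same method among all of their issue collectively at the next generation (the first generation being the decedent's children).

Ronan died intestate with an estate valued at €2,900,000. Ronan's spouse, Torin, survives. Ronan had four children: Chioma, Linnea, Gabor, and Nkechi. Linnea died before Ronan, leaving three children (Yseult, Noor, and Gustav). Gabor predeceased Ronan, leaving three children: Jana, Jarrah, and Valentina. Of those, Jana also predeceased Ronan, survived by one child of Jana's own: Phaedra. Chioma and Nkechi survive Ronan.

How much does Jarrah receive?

Jarrah receives €145,000.

Torin takes two-fifths of €2,900,000 = €1,160,000. The remaining €1,740,000 passes to the descendants.
The descendants' portion (€1,740,000) is divided at the children's generation into 4 shares of €435,000. Chioma and Nkechi each take €435,000. The 2 shares of the deceased (Linnea and Gabor) are combined into a pool of €870,000.
That pool (€870,000) is divided at the grandchildren's generation into 6 shares of €145,000. Yseult, Noor, Gustav, Jarrah, and Valentina each take €145,000. The remaining share for the deceased Jana (€145,000) is carried to the next generation.
That pool (€145,000) passes entirely to Phaedra, the sole taker at the great-grandchildren's generation.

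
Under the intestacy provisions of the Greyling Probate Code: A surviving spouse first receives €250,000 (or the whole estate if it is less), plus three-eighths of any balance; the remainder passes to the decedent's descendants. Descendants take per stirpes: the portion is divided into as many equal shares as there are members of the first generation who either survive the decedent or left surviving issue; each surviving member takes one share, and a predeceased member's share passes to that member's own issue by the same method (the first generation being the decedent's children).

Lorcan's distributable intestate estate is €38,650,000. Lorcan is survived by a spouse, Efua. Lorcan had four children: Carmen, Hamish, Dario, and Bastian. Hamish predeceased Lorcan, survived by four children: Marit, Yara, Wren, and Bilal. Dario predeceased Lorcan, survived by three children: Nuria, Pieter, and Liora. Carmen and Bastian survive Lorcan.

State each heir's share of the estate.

Efua: €14,650,000; Carmen: €6,000,000; Marit: €1,500,000; Yara: €1,500,000; Wren: €1,500,000; Bilal: €1,500,000; Nuria: €2,000,000; Pieter: €2,000,000; Liora: €2,000,000; Bastian: €6,000,000

Efua first takes €250,000, leaving a balance of €38,400,000. Efua then takes three-eighths of the balance (€14,400,000), for a total of €14,650,000. The remaining €24,000,000 passes to the descendants.
The descendants' portion (€24,000,000) is divided into 4 shares of €6,000,000: Carmen and Bastian each take €6,000,000; Hamish's €6,000,000 share passes to Hamish's issue; Dario's €6,000,000 share passes to Dario's issue.
Hamish's share (€6,000,000) is divided into 4 shares of €1,500,000: Marit, Yara, Wren, and Bilal each take €1,500,000.
Dario's share (€6,000,000) is divided into 3 shares of €2,000,000: Nuria, Pieter, and Liora each take €2,000,000.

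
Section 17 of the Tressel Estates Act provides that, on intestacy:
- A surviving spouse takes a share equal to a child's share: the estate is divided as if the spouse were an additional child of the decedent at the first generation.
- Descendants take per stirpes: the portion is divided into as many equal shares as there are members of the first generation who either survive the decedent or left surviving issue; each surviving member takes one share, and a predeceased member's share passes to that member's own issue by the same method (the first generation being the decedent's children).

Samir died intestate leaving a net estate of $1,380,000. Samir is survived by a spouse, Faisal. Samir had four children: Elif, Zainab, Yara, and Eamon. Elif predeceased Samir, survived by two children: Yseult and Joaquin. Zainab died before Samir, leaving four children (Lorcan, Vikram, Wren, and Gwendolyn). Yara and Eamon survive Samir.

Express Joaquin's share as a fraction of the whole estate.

The spouse counts as an additional share at the children's level, so there are 5 primary shares of $276,000. Faisal takes one such share ($276,000).
The children's combined portion ($1,104,000) is divided into 4 shares of $276,000: Yara and Eamon each take $276,000; Elif's $276,000 share passes to Elif's issue; Zainab's $276,000 share passes to Zainab's issue.
Elif's share ($276,000) is divided into 2 shares of $138,000: Yseult and Joaquin each take $138,000.
Zainab's share ($276,000) is divided into 4 shares of $69,000: Lorcan, Vikram, Wren, and Gwendolyn each take $69,000.

Joaquin receives 1/10 of the estate.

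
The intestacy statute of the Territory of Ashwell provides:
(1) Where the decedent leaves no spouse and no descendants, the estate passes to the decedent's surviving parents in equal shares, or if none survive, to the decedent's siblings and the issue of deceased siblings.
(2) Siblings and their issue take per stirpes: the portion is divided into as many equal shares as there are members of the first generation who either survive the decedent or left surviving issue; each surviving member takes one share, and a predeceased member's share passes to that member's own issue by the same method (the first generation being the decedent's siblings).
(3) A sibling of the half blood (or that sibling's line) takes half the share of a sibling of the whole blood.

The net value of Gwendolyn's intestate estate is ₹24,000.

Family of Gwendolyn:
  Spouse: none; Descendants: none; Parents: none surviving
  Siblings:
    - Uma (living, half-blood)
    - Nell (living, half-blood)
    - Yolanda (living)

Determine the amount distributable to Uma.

Uma receives ₹6,000.

The entire ₹24,000 passes to the siblings and their issue.
Counting each half-blood sibling's line as half a unit, there are 2 units in ₹24,000, so one unit is ₹12,000. Whole-blood lines (Yolanda) take ₹12,000 each; half-blood lines (Uma and Nell) take ₹6,000 each.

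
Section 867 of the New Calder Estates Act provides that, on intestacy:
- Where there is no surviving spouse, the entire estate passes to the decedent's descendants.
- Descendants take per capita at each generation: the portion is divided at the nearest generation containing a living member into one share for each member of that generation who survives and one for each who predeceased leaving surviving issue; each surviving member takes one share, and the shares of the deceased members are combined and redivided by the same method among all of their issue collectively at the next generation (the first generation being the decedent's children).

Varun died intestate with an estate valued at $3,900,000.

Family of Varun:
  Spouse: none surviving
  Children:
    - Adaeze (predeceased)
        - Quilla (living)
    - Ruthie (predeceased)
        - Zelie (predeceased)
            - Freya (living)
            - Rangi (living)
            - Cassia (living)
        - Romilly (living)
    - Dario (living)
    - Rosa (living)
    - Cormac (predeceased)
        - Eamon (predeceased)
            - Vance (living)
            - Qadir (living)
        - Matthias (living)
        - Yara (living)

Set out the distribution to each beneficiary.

Quilla: $390,000; Freya: $156,000; Rangi: $156,000; Cassia: $156,000; Romilly: $390,000; Dario: $780,000; Rosa: $780,000; Vance: $156,000; Qadir: $156,000; Matthias: $390,000; Yara: $390,000

The entire $3,900,000 passes to the descendants.
That amount ($3,900,000) is divided at the children's generation into 5 shares of $780,000. Dario and Rosa each take $780,000. The 3 shares of the deceased (Adaeze, Ruthie, and Cormac) are combined into a pool of $2,340,000.
That pool ($2,340,000) is divided at the grandchildren's generation into 6 shares of $390,000. Quilla, Romilly, Matthias, and Yara each take $390,000. The 2 shares of the deceased (Zelie and Eamon) are combined into a pool of $780,000.
That pool ($780,000) is divided at the great-grandchildren's generation equally among Freya, Rangi, Cassia, Vance, and Qadir: $156,000 each.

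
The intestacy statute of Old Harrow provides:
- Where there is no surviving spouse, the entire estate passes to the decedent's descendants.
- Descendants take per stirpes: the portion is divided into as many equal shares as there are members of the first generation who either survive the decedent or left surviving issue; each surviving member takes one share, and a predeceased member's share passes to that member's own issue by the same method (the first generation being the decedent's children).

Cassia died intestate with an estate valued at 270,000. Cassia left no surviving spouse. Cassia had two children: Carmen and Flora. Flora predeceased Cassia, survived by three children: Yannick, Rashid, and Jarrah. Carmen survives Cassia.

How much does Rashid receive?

The entire 270,000 passes to the descendants.
That amount (270,000) is divided into 2 shares of 135,000: Carmen takes 135,000; Flora's 135,000 share passes to Flora's issue.
Flora's share (135,000) is divided into 3 shares of 45,000: Yannick, Rashid, and Jarrah each take 45,000.

Rashid receives 45,000.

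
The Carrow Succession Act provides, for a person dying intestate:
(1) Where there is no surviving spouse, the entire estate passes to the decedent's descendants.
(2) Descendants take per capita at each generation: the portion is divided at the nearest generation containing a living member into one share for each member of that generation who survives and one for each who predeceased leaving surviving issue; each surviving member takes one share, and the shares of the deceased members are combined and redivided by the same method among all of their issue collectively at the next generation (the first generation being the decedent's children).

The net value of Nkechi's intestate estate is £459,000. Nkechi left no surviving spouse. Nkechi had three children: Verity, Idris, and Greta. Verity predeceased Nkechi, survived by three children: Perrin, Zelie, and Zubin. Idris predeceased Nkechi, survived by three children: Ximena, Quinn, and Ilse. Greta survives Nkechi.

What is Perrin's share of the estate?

The entire £459,000 passes to the descendants.
That amount (£459,000) is divided at the children's generation into 3 shares of £153,000. Greta takes £153,000. The 2 shares of the deceased (Verity and Idris) are combined into a pool of £306,000.
That pool (£306,000) is divided at the grandchildren's generation equally among Perrin, Zelie, Zubin, Ximena, Quinn, and Ilse: £51,000 each.

Perrin receives £51,000.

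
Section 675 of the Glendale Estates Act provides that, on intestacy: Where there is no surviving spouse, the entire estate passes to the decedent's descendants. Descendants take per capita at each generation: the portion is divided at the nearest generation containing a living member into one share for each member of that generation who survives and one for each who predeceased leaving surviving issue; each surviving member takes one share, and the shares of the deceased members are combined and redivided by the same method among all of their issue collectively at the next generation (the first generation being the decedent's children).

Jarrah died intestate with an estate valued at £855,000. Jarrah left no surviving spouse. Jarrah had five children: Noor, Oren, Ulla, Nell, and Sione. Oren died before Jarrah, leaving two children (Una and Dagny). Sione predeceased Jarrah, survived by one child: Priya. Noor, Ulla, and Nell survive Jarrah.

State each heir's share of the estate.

The entire £855,000 passes to the descendants.
That amount (£855,000) is divided at the children's generation into 5 shares of £171,000. Noor, Ulla, and Nell each take £171,000. The 2 shares of the deceased (Oren and Sione) are combined into a pool of £342,000.
That pool (£342,000) is divided at the grandchildren's generation equally among Una, Dagny, and Priya: £114,000 each.

Noor: £171,000; Una: £114,000; Dagny: £114,000; Ulla: £171,000; Nell: £171,000; Priya: £114,000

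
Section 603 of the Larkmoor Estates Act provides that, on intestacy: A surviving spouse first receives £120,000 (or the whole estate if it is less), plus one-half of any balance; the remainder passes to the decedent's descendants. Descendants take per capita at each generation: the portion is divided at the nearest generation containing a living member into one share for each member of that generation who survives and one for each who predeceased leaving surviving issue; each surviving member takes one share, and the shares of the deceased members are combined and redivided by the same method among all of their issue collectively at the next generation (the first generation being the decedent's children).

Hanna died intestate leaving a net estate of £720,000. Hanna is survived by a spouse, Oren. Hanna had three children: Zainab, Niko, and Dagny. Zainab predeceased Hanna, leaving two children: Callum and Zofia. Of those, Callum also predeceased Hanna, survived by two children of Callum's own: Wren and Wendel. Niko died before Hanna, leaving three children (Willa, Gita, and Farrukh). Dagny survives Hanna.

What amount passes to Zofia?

Oren first takes £120,000, leaving a balance of £600,000. Oren then takes one-half of the balance (£300,000), for a total of £420,000. The remaining £300,000 passes to the descendants.
The descendants' portion (£300,000) is divided at the children's generation into 3 shares of £100,000. Dagny takes £100,000. The 2 shares of the deceased (Zainab and Niko) are combined into a pool of £200,000.
That pool (£200,000) is divided at the grandchildren's generation into 5 shares of £40,000. Zofia, Willa, Gita, and Farrukh each take £40,000. The remaining share for the deceased Callum (£40,000) is carried to the next generation.
That pool (£40,000) is divided at the great-grandchildren's generation equally among Wren and Wendel: £20,000 each.

Zofia receives £40,000.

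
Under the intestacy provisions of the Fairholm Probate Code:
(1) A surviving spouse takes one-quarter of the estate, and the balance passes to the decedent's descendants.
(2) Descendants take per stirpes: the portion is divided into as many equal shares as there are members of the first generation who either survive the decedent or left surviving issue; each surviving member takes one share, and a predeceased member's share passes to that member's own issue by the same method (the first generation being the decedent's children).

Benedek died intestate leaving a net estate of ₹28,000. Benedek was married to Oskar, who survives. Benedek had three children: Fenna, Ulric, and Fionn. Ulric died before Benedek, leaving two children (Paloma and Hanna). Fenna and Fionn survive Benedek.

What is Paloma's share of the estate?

Oskar takes one-quarter of ₹28,000 = ₹7,000. The remaining ₹21,000 passes to the descendants.
The descendants' portion (₹21,000) is divided into 3 shares of ₹7,000: Fenna and Fionn each take ₹7,000; Ulric's ₹7,000 share passes to Ulric's issue.
Ulric's share (₹7,000) is divided into 2 shares of ₹3,500: Paloma and Hanna each take ₹3,500.

Paloma receives ₹3,500.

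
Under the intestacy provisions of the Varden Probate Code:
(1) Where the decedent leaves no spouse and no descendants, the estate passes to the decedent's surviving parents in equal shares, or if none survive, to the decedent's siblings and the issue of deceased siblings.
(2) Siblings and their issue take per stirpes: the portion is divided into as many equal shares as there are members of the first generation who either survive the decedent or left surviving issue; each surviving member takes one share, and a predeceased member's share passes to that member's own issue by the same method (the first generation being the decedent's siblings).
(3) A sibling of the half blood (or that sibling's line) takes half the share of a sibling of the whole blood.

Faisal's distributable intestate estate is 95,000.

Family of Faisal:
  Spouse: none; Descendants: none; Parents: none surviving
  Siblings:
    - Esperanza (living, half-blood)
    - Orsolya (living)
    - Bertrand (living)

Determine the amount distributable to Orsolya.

Orsolya receives 38,000.

The entire 95,000 passes to the siblings and their issue.
Counting each half-blood sibling's line as half a unit, there are 5/2 units in 95,000, so one unit is 38,000. Whole-blood lines (Orsolya and Bertrand) take 38,000 each; half-blood lines (Esperanza) take 19,000 each.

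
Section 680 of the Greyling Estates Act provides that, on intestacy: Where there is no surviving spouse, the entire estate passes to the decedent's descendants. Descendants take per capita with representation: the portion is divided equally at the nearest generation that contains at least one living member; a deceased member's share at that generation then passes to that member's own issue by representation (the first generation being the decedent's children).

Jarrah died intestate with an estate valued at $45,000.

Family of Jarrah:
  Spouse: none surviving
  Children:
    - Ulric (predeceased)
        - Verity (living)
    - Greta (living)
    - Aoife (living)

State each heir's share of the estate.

The entire $45,000 passes to the descendants.
That amount ($45,000) is divided into 3 shares of $15,000: Greta and Aoife each take $15,000; Ulric's $15,000 share passes to Ulric's issue.
Ulric's share ($15,000) passes entirely to Verity.

Verity: $15,000; Greta: $15,000; Aoife: $15,000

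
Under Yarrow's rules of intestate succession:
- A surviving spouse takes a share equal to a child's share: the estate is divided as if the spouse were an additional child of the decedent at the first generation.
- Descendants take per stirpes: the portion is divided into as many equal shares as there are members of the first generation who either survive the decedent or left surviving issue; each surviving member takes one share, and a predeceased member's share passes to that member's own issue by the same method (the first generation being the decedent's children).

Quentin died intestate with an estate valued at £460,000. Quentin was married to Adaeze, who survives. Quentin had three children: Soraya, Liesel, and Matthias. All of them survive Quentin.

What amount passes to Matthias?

Matthias receives £115,000.

The spouse counts as an additional share at the children's level, so there are 4 primary shares of £115,000. Adaeze takes one such share (£115,000).
The children's combined portion (£345,000) is divided into 3 shares of £115,000: Soraya, Liesel, and Matthias each take £115,000.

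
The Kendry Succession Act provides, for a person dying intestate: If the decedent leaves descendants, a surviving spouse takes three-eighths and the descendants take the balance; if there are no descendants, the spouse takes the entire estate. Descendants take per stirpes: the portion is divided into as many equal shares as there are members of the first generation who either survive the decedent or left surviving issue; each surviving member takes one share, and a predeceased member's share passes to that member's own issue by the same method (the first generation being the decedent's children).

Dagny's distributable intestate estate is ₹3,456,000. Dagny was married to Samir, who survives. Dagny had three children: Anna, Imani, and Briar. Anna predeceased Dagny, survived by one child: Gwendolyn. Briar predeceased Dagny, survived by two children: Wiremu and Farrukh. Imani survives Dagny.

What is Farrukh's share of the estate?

Samir takes three-eighths of ₹3,456,000 = ₹1,296,000. The remaining ₹2,160,000 passes to the descendants.
The descendants' portion (₹2,160,000) is divided into 3 shares of ₹720,000: Imani takes ₹720,000; Anna's ₹720,000 share passes to Anna's issue; Briar's ₹720,000 share passes to Briar's issue.
Anna's share (₹720,000) passes entirely to Gwendolyn.
Briar's share (₹720,000) is divided into 2 shares of ₹360,000: Wiremu and Farrukh each take ₹360,000.

Farrukh receives ₹360,000.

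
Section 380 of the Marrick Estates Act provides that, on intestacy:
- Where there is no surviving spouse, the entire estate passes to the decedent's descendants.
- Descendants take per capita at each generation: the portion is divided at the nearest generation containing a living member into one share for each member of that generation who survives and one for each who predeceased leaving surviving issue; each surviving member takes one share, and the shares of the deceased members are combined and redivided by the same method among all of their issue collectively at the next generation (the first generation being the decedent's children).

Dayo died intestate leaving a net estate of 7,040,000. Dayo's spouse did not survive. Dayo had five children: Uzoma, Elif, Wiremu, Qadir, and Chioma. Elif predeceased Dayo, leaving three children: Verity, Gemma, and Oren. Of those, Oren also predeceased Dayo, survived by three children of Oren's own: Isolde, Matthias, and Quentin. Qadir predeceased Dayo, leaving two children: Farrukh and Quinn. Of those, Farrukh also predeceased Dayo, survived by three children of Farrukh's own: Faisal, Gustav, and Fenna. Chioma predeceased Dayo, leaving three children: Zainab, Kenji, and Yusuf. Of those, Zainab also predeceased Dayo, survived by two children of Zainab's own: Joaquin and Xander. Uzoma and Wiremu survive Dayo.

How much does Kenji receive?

The entire 7,040,000 passes to the descendants.
That amount (7,040,000) is divided at the children's generation into 5 shares of 1,408,000. Uzoma and Wiremu each take 1,408,000. The 3 shares of the deceased (Elif, Qadir, and Chioma) are combined into a pool of 4,224,000.
That pool (4,224,000) is divided at the grandchildren's generation into 8 shares of 528,000. Verity, Gemma, Quinn, Kenji, and Yusuf each take 528,000. The 3 shares of the deceased (Oren, Farrukh, and Zainab) are combined into a pool of 1,584,000.
That pool (1,584,000) is divided at the great-grandchildren's generation equally among Isolde, Matthias, Quentin, Faisal, Gustav, Fenna, Joaquin, and Xander: 198,000 each.

Kenji receives 528,000.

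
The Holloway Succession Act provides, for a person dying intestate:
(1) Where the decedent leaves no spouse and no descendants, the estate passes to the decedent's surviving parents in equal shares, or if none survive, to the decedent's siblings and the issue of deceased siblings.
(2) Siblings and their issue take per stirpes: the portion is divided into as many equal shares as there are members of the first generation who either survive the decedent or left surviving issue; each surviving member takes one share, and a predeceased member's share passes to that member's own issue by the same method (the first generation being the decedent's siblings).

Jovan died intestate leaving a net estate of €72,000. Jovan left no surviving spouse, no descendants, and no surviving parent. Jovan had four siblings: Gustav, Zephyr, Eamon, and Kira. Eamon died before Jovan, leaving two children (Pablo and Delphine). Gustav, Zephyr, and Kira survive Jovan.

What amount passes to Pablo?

Pablo receives €9,000.

The entire €72,000 passes to the siblings and their issue.
That amount (€72,000) is divided into 4 shares of €18,000: Gustav, Zephyr, and Kira each take €18,000; Eamon's €18,000 share passes to Eamon's issue.
Eamon's share (€18,000) is divided into 2 shares of €9,000: Pablo and Delphine each take €9,000.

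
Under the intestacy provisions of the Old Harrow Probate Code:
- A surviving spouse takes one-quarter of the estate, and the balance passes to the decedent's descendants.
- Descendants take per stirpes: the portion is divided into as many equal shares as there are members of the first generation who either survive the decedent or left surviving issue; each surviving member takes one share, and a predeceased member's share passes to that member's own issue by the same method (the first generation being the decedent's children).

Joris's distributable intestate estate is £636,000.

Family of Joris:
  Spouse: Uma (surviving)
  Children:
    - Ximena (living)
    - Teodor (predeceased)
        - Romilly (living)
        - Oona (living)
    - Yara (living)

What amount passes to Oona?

Uma takes one-quarter of £636,000 = £159,000. The remaining £477,000 passes to the descendants.
The descendants' portion (£477,000) is divided into 3 shares of £159,000: Ximena and Yara each take £159,000; Teodor's £159,000 share passes to Teodor's issue.
Teodor's share (£159,000) is divided into 2 shares of £79,500: Romilly and Oona each take £79,500.

Oona receives £79,500.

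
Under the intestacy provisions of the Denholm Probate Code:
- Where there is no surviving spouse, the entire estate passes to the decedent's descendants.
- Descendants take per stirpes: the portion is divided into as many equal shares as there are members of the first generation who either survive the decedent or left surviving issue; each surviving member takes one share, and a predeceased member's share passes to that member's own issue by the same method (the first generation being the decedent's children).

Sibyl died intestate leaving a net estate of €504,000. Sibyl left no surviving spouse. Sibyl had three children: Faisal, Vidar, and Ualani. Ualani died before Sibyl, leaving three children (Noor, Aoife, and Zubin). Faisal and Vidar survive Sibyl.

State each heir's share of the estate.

Faisal: €168,000; Vidar: €168,000; Noor: €56,000; Aoife: €56,000; Zubin: €56,000

The entire €504,000 passes to the descendants.
That amount (€504,000) is divided into 3 shares of €168,000: Faisal and Vidar each take €168,000; Ualani's €168,000 share passes to Ualani's issue.
Ualani's share (€168,000) is divided into 3 shares of €56,000: Noor, Aoife, and Zubin each take €56,000.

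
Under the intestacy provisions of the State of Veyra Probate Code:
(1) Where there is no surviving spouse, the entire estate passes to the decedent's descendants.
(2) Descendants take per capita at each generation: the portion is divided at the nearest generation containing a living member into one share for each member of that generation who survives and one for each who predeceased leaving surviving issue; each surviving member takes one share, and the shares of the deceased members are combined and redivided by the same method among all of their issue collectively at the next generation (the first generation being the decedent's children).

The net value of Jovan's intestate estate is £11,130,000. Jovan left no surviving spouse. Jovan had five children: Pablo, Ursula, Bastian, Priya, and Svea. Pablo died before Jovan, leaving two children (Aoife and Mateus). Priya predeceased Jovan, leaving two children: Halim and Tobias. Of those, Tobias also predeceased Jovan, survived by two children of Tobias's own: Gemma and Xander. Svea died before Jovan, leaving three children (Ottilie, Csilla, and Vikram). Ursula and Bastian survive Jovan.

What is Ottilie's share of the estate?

Ottilie receives £954,000.

The entire £11,130,000 passes to the descendants.
That amount (£11,130,000) is divided at the children's generation into 5 shares of £2,226,000. Ursula and Bastian each take £2,226,000. The 3 shares of the deceased (Pablo, Priya, and Svea) are combined into a pool of £6,678,000.
That pool (£6,678,000) is divided at the grandchildren's generation into 7 shares of £954,000. Aoife, Mateus, Halim, Ottilie, Csilla, and Vikram each take £954,000. The remaining share for the deceased Tobias (£954,000) is carried to the next generation.
That pool (£954,000) is divided at the great-grandchildren's generation equally among Gemma and Xander: £477,000 each.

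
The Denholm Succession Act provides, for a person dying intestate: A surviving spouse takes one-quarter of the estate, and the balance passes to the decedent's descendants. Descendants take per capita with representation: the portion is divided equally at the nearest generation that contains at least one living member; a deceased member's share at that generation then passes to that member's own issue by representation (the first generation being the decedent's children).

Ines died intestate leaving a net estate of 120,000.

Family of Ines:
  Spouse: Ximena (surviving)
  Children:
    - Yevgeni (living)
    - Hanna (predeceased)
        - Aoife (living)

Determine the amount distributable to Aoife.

Aoife receives 45,000.

Ximena takes one-quarter of 120,000 = 30,000. The remaining 90,000 passes to the descendants.
The descendants' portion (90,000) is divided into 2 shares of 45,000: Yevgeni takes 45,000; Hanna's 45,000 share passes to Hanna's issue.
Hanna's share (45,000) passes entirely to Aoife.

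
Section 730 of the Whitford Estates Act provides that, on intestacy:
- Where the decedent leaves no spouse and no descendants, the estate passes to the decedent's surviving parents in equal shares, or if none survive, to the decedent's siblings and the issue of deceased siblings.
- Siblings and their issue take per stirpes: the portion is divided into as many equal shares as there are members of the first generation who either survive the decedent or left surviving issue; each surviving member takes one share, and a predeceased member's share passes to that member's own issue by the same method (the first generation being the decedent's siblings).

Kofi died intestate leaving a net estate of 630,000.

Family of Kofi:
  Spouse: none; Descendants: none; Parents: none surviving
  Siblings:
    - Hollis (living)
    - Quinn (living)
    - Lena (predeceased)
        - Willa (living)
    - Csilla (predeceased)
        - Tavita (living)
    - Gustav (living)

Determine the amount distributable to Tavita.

The entire 630,000 passes to the siblings and their issue.
That amount (630,000) is divided into 5 shares of 126,000: Hollis, Quinn, and Gustav each take 126,000; Lena's 126,000 share passes to Lena's issue; Csilla's 126,000 share passes to Csilla's issue.
Lena's share (126,000) passes entirely to Willa.
Csilla's share (126,000) passes entirely to Tavita.

Tavita receives 126,000.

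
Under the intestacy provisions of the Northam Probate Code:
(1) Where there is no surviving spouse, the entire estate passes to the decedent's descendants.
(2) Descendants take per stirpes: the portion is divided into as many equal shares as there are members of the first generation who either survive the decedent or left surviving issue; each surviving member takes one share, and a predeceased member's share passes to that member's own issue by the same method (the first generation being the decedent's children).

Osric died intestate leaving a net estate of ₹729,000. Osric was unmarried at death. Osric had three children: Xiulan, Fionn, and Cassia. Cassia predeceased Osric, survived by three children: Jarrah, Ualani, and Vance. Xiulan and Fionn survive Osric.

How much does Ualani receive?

The entire ₹729,000 passes to the descendants.
That amount (₹729,000) is divided into 3 shares of ₹243,000: Xiulan and Fionn each take ₹243,000; Cassia's ₹243,000 share passes to Cassia's issue.
Cassia's share (₹243,000) is divided into 3 shares of ₹81,000: Jarrah, Ualani, and Vance each take ₹81,000.

Ualani receives ₹81,000.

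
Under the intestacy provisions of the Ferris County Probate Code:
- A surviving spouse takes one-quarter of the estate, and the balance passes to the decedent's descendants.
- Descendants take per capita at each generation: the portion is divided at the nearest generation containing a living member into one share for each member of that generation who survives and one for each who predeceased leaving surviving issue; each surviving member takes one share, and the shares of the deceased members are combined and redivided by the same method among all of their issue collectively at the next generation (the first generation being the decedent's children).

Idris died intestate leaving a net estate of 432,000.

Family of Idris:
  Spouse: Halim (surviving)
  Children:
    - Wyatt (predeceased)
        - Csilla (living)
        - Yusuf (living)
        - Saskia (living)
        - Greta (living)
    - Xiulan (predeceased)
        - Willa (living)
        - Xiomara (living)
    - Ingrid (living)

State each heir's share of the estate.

Halim takes one-quarter of 432,000 = 108,000. The remaining 324,000 passes to the descendants.
The descendants' portion (324,000) is divided at the children's generation into 3 shares of 108,000. Ingrid takes 108,000. The 2 shares of the deceased (Wyatt and Xiulan) are combined into a pool of 216,000.
That pool (216,000) is divided at the grandchildren's generation equally among Csilla, Yusuf, Saskia, Greta, Willa, and Xiomara: 36,000 each.

Halim: 108,000; Csilla: 36,000; Yusuf: 36,000; Saskia: 36,000; Greta: 36,000; Willa: 36,000; Xiomara: 36,000; Ingrid: 108,000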